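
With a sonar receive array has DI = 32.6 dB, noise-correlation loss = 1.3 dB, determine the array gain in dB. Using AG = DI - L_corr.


AG = DI - L_corr = 32.6 - 1.3 = 31.3

31.3 dB


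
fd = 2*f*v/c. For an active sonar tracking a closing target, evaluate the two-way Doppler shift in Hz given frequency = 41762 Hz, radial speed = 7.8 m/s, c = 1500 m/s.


434.32 Hz


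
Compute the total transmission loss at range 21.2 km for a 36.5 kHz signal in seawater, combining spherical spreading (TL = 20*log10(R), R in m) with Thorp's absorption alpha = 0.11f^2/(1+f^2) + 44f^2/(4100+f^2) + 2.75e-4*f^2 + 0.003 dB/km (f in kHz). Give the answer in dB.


Step 1 (Thorp): alpha = 0.11*1332.25/(1+1332.25) + 44*1332.25/(4100+1332.25) + 2.75e-4*1332.25 + 0.003 = 11.2702 dB/km
Step 2: TL_spread = 20*log10(21200) = 86.53 dB
Step 3: TL_abs = alpha*R = 11.2702 * 21.2 = 238.93 dB
Step 4: TL_total = 86.53 + 238.93 = 325.46

325.46 dB


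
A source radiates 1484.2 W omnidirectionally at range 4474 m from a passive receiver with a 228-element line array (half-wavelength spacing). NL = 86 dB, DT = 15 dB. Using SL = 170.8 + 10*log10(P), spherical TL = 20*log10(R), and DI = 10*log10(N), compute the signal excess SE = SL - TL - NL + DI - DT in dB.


Step 1: SL = 170.8 + 10*log10(1484.2) = 202.51 dB
Step 2: TL = 20*log10(4474) = 73.01 dB
Step 3: DI = 10*log10(228) = 23.58 dB
Step 4: SE = SL - TL - NL + DI - DT = 202.51 - 73.01 - 86 + 23.58 - 15 = 52.08

52.08 dB


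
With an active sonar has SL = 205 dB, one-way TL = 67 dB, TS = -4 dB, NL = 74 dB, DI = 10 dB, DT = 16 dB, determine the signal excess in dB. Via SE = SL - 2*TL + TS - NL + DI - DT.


SE = SL - 2*TL + TS - NL + DI - DT = 205 - 2*67 + (-4) - 74 + 10 - 16 = -13

-13 dB


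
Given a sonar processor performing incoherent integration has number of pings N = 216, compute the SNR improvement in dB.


11.67 dB


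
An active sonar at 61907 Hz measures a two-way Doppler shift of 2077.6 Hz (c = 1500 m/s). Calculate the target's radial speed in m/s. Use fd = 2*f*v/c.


From fd = 2*f*v/c, v = c*fd/(2*f) = 1500 * 2077.6 / (2*61907) = 25.17

25.17 m/s


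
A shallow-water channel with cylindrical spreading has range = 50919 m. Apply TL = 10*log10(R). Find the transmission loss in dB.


TL = 10*log10(50919) = 47.07

47.07 dB


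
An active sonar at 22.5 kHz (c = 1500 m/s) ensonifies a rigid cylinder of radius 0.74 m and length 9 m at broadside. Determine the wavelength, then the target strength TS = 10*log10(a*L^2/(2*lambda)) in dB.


Step 1: lambda = c/f = 1500/22500 = 0.06667 m
Step 2: TS = 10*log10(a*L^2/(2*lambda)) = 10*log10(0.74*9^2/(2*0.06667)) = 26.53

26.53 dB


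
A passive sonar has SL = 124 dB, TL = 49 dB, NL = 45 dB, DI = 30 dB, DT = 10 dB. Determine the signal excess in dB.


SE = SL - TL - NL + DI - DT = 124 - 49 - 45 + 30 - 10 = 50

50 dB


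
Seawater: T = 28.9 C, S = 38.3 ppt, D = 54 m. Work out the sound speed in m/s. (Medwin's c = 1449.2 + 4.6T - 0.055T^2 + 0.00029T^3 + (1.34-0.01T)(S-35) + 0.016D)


c = 1449.2 + 4.6*28.9 - 0.055*28.9^2 + 0.00029*28.9^3 + (1.34 - 0.01*28.9)*(38.3 - 35) + 0.016*54 = 1547.54

1547.54 m/s


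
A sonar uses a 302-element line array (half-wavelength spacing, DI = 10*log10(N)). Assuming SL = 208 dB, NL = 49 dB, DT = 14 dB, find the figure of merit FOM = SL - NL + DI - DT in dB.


Step 1: DI = 10*log10(302) = 24.8 dB
Step 2: FOM = SL - NL + DI - DT = 208 - 49 + 24.8 - 14 = 169.8

169.8 dB


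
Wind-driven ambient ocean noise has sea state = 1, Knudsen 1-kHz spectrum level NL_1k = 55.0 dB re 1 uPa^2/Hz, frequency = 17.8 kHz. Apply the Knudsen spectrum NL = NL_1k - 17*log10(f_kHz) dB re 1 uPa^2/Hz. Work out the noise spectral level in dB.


33.74 dB


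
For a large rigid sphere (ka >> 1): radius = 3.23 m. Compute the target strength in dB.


TS = 10*log10(3.23^2 / 4) = 10*log10(2.608225) = 4.16

4.16 dB


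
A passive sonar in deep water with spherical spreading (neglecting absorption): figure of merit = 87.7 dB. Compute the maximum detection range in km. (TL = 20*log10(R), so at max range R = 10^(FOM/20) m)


At max range FOM = TL, so 20*log10(R) = 87.7
R = 10^(87.7/20) = 24266.1 m = 24.27 km

24.27 km


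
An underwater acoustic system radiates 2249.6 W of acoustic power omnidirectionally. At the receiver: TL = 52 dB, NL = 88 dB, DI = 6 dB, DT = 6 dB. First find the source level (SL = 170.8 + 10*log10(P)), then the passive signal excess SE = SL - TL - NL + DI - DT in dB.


Step 1: SL = 170.8 + 10*log10(2249.6) = 204.32 dB
Step 2: SE = SL - TL - NL + DI - DT = 204.32 - 52 - 88 + 6 - 6 = 64.32

64.32 dB


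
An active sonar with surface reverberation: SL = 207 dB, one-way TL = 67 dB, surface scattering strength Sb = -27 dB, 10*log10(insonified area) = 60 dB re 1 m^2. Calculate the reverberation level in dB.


106 dB


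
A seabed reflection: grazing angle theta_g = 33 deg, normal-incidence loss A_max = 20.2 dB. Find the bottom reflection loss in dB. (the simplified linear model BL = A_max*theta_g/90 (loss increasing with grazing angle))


7.41 dB


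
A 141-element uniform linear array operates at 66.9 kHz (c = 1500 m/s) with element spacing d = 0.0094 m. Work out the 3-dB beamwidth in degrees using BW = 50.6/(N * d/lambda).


0.86 deg


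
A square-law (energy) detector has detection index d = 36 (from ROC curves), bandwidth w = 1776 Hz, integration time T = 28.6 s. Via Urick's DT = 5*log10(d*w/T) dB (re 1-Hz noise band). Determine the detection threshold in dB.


DT = 5*log10(d*w/T) = 5*log10(36 * 1776 / 28.6) = 5*log10(2235.52) = 16.75

16.75 dB


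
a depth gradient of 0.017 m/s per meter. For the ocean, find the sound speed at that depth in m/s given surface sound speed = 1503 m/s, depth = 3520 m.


c = 1503 + 0.017 * 3520 = 1562.84

1562.84 m/s


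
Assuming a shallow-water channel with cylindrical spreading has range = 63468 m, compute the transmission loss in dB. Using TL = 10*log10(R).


48.03 dB


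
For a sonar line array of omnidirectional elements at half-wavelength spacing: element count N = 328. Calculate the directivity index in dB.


DI = 10*log10(328) = 25.16

25.16 dB


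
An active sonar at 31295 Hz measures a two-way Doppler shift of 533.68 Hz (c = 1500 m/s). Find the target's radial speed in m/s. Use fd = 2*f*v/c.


From fd = 2*f*v/c, v = c*fd/(2*f) = 1500 * 533.68 / (2*31295) = 12.79

12.79 m/s


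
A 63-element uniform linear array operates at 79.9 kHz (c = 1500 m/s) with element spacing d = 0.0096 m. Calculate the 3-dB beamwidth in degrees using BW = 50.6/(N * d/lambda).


1.57 deg


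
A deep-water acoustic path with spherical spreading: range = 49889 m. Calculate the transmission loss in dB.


TL = 20*log10(49889) = 93.96

93.96 dB


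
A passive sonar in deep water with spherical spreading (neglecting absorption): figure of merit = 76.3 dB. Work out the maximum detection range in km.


6.53 km


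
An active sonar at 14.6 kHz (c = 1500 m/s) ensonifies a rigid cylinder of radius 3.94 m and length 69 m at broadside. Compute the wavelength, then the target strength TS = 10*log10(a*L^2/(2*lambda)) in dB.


Step 1: lambda = c/f = 1500/14600 = 0.10274 m
Step 2: TS = 10*log10(a*L^2/(2*lambda)) = 10*log10(3.94*69^2/(2*0.10274)) = 49.6

49.6 dB


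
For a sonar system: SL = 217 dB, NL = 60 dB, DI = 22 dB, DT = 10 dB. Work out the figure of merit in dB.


169 dB


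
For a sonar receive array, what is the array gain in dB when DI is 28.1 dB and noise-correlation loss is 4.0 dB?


24.1 dB


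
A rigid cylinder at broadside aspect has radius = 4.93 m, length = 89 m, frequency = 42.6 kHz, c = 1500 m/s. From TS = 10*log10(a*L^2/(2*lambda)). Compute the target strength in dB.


lambda = 1500/42600 = 0.03521 m
TS = 10*log10(4.93*89^2/(2*0.03521)) = 57.44

57.44 dB


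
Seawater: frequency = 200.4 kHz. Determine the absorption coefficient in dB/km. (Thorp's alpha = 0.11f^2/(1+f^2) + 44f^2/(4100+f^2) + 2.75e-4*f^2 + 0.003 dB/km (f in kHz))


51.081 dB/km


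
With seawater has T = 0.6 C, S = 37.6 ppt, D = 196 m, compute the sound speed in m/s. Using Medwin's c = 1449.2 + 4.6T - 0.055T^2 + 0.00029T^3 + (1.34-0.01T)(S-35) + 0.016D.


c = 1449.2 + 4.6*0.6 - 0.055*0.6^2 + 0.00029*0.6^3 + (1.34 - 0.01*0.6)*(37.6 - 35) + 0.016*196 = 1458.54

1458.54 m/s


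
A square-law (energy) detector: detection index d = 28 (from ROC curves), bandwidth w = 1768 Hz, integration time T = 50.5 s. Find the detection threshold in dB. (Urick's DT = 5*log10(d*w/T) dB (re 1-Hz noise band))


14.96 dB


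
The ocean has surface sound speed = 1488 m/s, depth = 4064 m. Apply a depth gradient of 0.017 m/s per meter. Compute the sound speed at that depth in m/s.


1557.088 m/s


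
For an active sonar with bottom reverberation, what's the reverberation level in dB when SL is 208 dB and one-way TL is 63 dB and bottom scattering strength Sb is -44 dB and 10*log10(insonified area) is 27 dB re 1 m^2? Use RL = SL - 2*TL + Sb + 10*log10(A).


RL = SL - 2*TL + Sb + 10*log10(A) = 208 - 2*63 + (-44) + 27 = 65

65 dB


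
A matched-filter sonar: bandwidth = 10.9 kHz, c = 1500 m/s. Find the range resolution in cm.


dR = c/(2*BW) = 1500 / (2 * 10.9e3) = 0.0688 m = 6.88 cm

6.88 cm


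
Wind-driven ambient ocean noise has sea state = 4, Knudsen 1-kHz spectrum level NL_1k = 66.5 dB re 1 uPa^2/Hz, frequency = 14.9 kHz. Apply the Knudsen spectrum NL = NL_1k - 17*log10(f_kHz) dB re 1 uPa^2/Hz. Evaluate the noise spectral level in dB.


NL = NL_1k - 17*log10(f_kHz) = 66.5 - 17*log10(14.9) = 66.5 - (19.94) = 46.56

46.56 dB


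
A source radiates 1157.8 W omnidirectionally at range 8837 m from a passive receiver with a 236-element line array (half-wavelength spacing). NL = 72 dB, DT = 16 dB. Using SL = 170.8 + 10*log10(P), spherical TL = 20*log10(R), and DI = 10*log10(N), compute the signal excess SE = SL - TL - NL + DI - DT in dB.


Step 1: SL = 170.8 + 10*log10(1157.8) = 201.44 dB
Step 2: TL = 20*log10(8837) = 78.93 dB
Step 3: DI = 10*log10(236) = 23.73 dB
Step 4: SE = SL - TL - NL + DI - DT = 201.44 - 78.93 - 72 + 23.73 - 16 = 58.24

58.24 dB


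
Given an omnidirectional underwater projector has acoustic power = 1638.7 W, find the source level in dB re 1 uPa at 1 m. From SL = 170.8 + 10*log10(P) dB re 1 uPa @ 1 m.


202.94 dB


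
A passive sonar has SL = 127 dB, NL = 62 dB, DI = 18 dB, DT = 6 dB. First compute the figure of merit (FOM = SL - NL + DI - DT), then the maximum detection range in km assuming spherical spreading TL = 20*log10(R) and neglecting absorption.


Step 1: FOM = SL - NL + DI - DT = 127 - 62 + 18 - 6 = 77 dB
Step 2: at max range FOM = TL = 20*log10(R), so R = 10^(77/20) = 7079.46 m = 7.08 km

7.08 km


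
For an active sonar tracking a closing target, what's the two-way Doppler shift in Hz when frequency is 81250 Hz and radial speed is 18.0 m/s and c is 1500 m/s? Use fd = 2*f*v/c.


fd = 2*f*v/c = 2 * 81250 * 18.0 / 1500 = 1950.0

1950.0 Hz


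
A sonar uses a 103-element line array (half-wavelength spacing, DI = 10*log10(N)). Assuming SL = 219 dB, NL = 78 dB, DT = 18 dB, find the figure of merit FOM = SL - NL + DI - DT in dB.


Step 1: DI = 10*log10(103) = 20.13 dB
Step 2: FOM = SL - NL + DI - DT = 219 - 78 + 20.13 - 18 = 143.13

143.13 dB


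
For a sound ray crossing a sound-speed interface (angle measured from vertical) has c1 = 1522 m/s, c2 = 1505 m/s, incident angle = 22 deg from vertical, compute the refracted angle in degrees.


sin(theta2) = (c2/c1)*sin(theta1) = (1505/1522)*sin(22 deg) = 0.37042
theta2 = arcsin(0.37042) = 21.74

21.74 deg


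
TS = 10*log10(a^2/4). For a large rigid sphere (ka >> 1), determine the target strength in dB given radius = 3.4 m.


TS = 10*log10(3.4^2 / 4) = 10*log10(2.89) = 4.61

4.61 dB


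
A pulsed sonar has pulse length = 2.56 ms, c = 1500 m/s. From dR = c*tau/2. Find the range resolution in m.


dR = c*tau/2 = 1500 * 2.56e-3 / 2 = 1.92

1.92 m


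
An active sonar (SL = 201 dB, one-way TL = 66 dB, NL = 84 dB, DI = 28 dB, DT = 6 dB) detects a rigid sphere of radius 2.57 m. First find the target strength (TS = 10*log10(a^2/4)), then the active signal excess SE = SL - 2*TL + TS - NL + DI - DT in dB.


Step 1: TS = 10*log10(2.57^2/4) = 2.18 dB
Step 2: SE = SL - 2*TL + TS - NL + DI - DT = 201 - 2*66 + (2.18) - 84 + 28 - 6 = 9.18

9.18 dB


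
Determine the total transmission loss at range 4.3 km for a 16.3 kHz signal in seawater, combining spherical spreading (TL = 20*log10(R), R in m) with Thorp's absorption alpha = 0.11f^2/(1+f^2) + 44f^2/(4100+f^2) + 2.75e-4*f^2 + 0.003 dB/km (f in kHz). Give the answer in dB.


Step 1 (Thorp): alpha = 0.11*265.69/(1+265.69) + 44*265.69/(4100+265.69) + 2.75e-4*265.69 + 0.003 = 2.8634 dB/km
Step 2: TL_spread = 20*log10(4300) = 72.67 dB
Step 3: TL_abs = alpha*R = 2.8634 * 4.3 = 12.31 dB
Step 4: TL_total = 72.67 + 12.31 = 84.98

84.98 dB


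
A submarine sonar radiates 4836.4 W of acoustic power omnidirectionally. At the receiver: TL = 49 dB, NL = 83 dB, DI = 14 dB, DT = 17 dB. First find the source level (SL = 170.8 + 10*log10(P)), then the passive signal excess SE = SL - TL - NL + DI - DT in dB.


Step 1: SL = 170.8 + 10*log10(4836.4) = 207.65 dB
Step 2: SE = SL - TL - NL + DI - DT = 207.65 - 49 - 83 + 14 - 17 = 72.65

72.65 dB


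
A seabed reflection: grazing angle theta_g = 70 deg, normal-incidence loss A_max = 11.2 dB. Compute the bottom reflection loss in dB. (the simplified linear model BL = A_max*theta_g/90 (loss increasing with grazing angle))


BL = A_max * theta_g / 90 = 11.2 * 70 / 90 = 8.71

8.71 dB


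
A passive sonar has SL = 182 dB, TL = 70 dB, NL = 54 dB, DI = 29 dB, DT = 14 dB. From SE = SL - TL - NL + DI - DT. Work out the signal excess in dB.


SE = SL - TL - NL + DI - DT = 182 - 70 - 54 + 29 - 14 = 73

73 dB


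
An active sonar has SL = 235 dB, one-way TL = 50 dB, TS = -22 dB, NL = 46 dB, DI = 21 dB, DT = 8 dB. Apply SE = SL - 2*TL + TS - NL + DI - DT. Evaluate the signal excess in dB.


80 dB


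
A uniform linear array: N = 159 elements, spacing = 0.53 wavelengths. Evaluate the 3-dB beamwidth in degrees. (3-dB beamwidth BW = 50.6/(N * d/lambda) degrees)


BW = 50.6 / (159 * 0.53) = 50.6 / 84.27 = 0.6

0.6 deg


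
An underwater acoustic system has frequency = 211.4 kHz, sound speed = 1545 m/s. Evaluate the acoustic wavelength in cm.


lambda = c/f = 1545 / 211400 = 0.0073 m = 0.73 cm

0.73 cm


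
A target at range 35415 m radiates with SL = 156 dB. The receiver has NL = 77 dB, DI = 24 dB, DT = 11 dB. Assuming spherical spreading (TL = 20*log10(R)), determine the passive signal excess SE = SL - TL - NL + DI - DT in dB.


Step 1: TL = 20*log10(35415) = 90.98 dB
Step 2: SE = 156 - 90.98 - 77 + 24 - 11 = 1.02

1.02 dB


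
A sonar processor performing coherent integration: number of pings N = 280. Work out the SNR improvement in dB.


Gain = 10*log10(280) = 24.47

24.47 dB


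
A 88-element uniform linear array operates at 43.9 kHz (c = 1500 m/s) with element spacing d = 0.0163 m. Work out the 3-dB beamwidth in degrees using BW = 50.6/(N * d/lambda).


1.21 deg


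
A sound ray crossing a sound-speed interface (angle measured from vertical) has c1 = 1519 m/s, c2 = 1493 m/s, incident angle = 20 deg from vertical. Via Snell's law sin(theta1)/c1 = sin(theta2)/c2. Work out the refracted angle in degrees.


sin(theta2) = (c2/c1)*sin(theta1) = (1493/1519)*sin(20 deg) = 0.33617
theta2 = arcsin(0.33617) = 19.64

19.64 deg


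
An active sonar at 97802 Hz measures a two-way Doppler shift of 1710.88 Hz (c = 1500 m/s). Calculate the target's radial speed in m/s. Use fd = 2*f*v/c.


13.12 m/s


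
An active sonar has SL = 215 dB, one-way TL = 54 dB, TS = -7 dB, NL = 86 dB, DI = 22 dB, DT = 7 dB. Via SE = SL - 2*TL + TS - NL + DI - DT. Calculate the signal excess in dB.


29 dB


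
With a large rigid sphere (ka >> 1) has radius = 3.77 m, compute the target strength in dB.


TS = 10*log10(3.77^2 / 4) = 10*log10(3.553225) = 5.51

5.51 dB


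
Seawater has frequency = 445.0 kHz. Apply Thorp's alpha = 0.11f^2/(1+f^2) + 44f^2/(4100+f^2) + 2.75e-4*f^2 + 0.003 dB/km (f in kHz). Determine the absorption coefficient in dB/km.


f^2 = 198025.0
alpha = 0.11*198025.0/(1+198025.0) + 44*198025.0/(4100+198025.0) + 2.75e-4*198025.0 + 0.003 = 97.677

97.677 dB/km


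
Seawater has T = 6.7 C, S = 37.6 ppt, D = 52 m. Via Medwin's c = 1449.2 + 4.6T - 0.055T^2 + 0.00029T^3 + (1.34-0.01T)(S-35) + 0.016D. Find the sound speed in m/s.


c = 1449.2 + 4.6*6.7 - 0.055*6.7^2 + 0.00029*6.7^3 + (1.34 - 0.01*6.7)*(37.6 - 35) + 0.016*52 = 1481.78

1481.78 m/s


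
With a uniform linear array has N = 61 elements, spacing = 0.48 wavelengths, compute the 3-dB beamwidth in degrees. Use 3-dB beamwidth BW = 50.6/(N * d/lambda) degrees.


BW = 50.6 / (61 * 0.48) = 50.6 / 29.28 = 1.73

1.73 deg


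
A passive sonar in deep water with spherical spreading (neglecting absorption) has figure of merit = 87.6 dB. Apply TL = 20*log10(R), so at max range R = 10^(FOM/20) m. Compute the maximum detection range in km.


At max range FOM = TL, so 20*log10(R) = 87.6
R = 10^(87.6/20) = 23988.33 m = 23.99 km

23.99 km


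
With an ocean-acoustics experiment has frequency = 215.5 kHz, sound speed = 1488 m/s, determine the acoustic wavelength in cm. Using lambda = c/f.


lambda = c/f = 1488 / 215500 = 0.0069 m = 0.69 cm

0.69 cm


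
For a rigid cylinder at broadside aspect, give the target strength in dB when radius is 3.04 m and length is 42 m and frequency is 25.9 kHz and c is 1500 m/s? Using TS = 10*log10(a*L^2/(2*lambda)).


lambda = 1500/25900 = 0.05792 m
TS = 10*log10(3.04*42^2/(2*0.05792)) = 46.66

46.66 dB


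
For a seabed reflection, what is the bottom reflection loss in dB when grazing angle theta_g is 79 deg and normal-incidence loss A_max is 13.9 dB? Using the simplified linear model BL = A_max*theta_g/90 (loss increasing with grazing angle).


12.2 dB


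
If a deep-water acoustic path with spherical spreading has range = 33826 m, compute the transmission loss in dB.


90.59 dB


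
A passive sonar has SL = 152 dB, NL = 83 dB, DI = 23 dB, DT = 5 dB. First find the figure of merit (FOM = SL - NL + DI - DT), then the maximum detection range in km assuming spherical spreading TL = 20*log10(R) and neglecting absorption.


Step 1: FOM = SL - NL + DI - DT = 152 - 83 + 23 - 5 = 87 dB
Step 2: at max range FOM = TL = 20*log10(R), so R = 10^(87/20) = 22387.21 m = 22.39 km

22.39 km


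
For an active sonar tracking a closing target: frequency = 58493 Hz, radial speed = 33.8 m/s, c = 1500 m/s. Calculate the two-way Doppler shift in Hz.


fd = 2*f*v/c = 2 * 58493 * 33.8 / 1500 = 2636.08

2636.08 Hz


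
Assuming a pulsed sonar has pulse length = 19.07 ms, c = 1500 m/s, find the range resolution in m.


14.3025 m


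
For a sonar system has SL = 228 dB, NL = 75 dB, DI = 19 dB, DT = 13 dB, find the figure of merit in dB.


FOM = SL - NL + DI - DT = 228 - 75 + 19 - 13 = 159

159 dB


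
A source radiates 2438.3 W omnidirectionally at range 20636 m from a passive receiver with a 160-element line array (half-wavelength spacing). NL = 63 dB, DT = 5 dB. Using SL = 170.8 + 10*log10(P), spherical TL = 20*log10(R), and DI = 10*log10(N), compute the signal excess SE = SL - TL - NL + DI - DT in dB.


72.42 dB


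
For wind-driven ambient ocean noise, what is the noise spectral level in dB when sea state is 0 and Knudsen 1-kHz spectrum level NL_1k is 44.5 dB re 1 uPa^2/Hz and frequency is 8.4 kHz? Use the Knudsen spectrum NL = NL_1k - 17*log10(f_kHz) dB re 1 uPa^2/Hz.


28.79 dB


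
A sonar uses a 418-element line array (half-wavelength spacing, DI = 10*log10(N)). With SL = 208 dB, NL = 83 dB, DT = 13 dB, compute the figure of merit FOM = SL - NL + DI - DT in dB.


Step 1: DI = 10*log10(418) = 26.21 dB
Step 2: FOM = SL - NL + DI - DT = 208 - 83 + 26.21 - 13 = 138.21

138.21 dB


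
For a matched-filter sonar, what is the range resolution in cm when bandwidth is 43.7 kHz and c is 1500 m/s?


dR = c/(2*BW) = 1500 / (2 * 43.7e3) = 0.0172 m = 1.72 cm

1.72 cm


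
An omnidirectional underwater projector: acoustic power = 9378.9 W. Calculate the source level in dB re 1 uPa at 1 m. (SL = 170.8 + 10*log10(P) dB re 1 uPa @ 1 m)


210.52 dB


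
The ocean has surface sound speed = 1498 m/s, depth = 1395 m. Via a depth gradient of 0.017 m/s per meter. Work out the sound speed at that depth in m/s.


c = 1498 + 0.017 * 1395 = 1521.715

1521.715 m/s


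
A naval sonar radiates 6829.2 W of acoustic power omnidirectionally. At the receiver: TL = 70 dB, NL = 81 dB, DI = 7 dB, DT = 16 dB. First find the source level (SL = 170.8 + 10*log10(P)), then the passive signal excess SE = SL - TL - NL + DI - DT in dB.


Step 1: SL = 170.8 + 10*log10(6829.2) = 209.14 dB
Step 2: SE = SL - TL - NL + DI - DT = 209.14 - 70 - 81 + 7 - 16 = 49.14

49.14 dB


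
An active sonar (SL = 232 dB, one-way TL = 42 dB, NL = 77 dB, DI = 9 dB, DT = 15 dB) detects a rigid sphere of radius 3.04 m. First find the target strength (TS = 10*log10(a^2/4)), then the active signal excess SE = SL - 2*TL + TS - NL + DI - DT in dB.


Step 1: TS = 10*log10(3.04^2/4) = 3.64 dB
Step 2: SE = SL - 2*TL + TS - NL + DI - DT = 232 - 2*42 + (3.64) - 77 + 9 - 15 = 68.64

68.64 dB


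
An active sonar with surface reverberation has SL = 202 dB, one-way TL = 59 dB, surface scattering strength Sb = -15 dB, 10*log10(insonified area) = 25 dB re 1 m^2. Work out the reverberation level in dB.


RL = SL - 2*TL + Sb + 10*log10(A) = 202 - 2*59 + (-15) + 25 = 94

94 dB


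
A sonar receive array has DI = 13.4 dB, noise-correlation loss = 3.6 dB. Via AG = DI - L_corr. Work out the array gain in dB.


9.8 dB


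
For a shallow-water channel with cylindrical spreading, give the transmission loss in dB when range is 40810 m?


TL = 10*log10(40810) = 46.11

46.11 dB


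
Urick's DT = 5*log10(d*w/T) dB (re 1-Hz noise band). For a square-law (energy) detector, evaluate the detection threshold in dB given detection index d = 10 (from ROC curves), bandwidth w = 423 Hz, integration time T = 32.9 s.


DT = 5*log10(d*w/T) = 5*log10(10 * 423 / 32.9) = 5*log10(128.57) = 10.55

10.55 dB


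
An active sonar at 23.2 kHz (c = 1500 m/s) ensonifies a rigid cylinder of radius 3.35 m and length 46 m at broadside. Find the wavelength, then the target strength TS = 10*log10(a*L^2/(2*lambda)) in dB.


Step 1: lambda = c/f = 1500/23200 = 0.06466 m
Step 2: TS = 10*log10(a*L^2/(2*lambda)) = 10*log10(3.35*46^2/(2*0.06466)) = 47.39

47.39 dB


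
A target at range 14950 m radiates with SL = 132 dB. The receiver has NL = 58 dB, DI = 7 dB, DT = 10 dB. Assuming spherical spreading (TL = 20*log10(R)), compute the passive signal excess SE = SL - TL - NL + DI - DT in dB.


Step 1: TL = 20*log10(14950) = 83.49 dB
Step 2: SE = 132 - 83.49 - 58 + 7 - 10 = -12.49

-12.49 dB


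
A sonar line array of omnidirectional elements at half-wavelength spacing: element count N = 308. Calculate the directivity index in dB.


DI = 10*log10(308) = 24.89

24.89 dB


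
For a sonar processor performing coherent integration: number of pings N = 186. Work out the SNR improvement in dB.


Gain = 10*log10(186) = 22.7

22.7 dB


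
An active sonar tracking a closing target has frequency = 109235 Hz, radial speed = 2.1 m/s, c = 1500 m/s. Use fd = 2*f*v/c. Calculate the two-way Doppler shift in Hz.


305.86 Hz


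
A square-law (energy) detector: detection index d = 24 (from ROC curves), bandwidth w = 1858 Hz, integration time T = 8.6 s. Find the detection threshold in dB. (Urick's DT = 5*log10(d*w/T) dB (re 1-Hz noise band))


DT = 5*log10(d*w/T) = 5*log10(24 * 1858 / 8.6) = 5*log10(5185.12) = 18.57

18.57 dB


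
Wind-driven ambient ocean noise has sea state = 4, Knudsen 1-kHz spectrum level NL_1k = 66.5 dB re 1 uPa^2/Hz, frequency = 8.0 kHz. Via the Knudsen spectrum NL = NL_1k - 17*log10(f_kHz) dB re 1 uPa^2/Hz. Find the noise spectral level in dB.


NL = NL_1k - 17*log10(f_kHz) = 66.5 - 17*log10(8.0) = 66.5 - (15.35) = 51.15

51.15 dB


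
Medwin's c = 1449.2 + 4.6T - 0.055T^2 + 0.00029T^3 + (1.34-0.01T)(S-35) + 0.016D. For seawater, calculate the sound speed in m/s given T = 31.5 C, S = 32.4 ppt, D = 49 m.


1546.71 m/s


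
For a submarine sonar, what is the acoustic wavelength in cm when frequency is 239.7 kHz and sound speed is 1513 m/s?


0.63 cm


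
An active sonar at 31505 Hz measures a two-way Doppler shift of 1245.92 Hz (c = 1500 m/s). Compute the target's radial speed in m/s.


From fd = 2*f*v/c, v = c*fd/(2*f) = 1500 * 1245.92 / (2*31505) = 29.66

29.66 m/s


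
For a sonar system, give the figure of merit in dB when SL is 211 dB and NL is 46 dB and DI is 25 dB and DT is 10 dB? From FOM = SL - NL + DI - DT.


FOM = SL - NL + DI - DT = 211 - 46 + 25 - 10 = 180

180 dB


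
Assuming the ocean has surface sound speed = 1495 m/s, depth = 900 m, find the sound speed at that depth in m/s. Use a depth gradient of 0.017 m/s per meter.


1510.3 m/s


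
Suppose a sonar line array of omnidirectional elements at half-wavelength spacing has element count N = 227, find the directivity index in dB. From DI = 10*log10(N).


23.56 dB


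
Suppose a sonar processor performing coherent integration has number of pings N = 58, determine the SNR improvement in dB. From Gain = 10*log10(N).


Gain = 10*log10(58) = 17.63

17.63 dB


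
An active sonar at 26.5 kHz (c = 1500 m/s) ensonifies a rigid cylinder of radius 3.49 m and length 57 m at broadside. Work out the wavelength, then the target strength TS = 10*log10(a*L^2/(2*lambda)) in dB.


Step 1: lambda = c/f = 1500/26500 = 0.0566 m
Step 2: TS = 10*log10(a*L^2/(2*lambda)) = 10*log10(3.49*57^2/(2*0.0566)) = 50.01

50.01 dB


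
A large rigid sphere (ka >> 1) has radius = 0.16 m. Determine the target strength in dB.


-21.94 dB


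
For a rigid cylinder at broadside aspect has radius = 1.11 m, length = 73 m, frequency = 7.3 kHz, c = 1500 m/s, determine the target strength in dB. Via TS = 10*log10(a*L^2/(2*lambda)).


lambda = 1500/7300 = 0.20548 m
TS = 10*log10(1.11*73^2/(2*0.20548)) = 41.58

41.58 dB


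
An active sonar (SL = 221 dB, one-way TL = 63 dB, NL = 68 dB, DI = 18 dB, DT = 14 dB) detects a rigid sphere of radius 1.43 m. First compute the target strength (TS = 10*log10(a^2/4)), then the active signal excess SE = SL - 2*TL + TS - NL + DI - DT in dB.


Step 1: TS = 10*log10(1.43^2/4) = -2.91 dB
Step 2: SE = SL - 2*TL + TS - NL + DI - DT = 221 - 2*63 + (-2.91) - 68 + 18 - 14 = 28.09

28.09 dB


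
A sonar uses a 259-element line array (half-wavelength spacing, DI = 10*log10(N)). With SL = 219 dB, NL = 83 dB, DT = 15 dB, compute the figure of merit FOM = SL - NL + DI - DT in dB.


Step 1: DI = 10*log10(259) = 24.13 dB
Step 2: FOM = SL - NL + DI - DT = 219 - 83 + 24.13 - 15 = 145.13

145.13 dB


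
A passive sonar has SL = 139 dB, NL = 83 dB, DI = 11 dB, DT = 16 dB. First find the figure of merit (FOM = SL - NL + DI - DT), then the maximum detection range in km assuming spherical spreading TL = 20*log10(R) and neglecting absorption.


Step 1: FOM = SL - NL + DI - DT = 139 - 83 + 11 - 16 = 51 dB
Step 2: at max range FOM = TL = 20*log10(R), so R = 10^(51/20) = 354.81 m = 0.35 km

0.35 km


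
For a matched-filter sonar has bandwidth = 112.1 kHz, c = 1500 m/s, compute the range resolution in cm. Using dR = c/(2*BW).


0.67 cm


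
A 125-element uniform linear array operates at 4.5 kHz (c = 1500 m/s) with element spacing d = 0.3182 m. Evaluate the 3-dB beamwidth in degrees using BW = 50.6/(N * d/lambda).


Step 1: lambda = 1500/4500 = 0.33333 m
Step 2: d/lambda = 0.3182/0.33333 = 0.9546
Step 3: BW = 50.6/(N * d/lambda) = 50.6/(125 * 0.9546) = 0.42

0.42 deg


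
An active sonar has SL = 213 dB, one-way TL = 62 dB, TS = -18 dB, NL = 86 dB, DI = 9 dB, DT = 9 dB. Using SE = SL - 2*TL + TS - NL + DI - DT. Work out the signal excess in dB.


-15 dB


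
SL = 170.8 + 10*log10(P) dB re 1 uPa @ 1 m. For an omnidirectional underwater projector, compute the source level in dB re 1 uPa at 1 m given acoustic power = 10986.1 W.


SL = 170.8 + 10*log10(10986.1) = 170.8 + 40.41 = 211.21

211.21 dB


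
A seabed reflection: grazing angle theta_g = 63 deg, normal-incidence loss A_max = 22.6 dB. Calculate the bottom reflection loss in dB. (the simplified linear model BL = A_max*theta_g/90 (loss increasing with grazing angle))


BL = A_max * theta_g / 90 = 22.6 * 63 / 90 = 15.82

15.82 dB


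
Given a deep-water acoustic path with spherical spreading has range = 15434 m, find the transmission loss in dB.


83.77 dB


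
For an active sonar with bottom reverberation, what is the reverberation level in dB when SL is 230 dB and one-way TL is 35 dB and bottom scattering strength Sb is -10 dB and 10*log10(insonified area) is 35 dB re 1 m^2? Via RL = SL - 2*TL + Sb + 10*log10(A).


RL = SL - 2*TL + Sb + 10*log10(A) = 230 - 2*35 + (-10) + 35 = 185

185 dB


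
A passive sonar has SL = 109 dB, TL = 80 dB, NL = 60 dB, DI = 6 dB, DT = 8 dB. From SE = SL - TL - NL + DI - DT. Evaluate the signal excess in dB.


-33 dB


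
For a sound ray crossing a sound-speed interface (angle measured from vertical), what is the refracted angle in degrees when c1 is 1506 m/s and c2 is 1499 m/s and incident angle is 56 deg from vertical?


sin(theta2) = (c2/c1)*sin(theta1) = (1499/1506)*sin(56 deg) = 0.82518
theta2 = arcsin(0.82518) = 55.61

55.61 deg


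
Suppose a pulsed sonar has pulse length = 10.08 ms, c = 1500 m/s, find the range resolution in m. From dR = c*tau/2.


dR = c*tau/2 = 1500 * 10.08e-3 / 2 = 7.56

7.56 m


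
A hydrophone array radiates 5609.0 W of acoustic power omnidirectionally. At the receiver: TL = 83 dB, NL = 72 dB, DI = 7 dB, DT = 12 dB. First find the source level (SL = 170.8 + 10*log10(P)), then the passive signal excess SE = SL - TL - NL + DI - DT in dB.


Step 1: SL = 170.8 + 10*log10(5609.0) = 208.29 dB
Step 2: SE = SL - TL - NL + DI - DT = 208.29 - 83 - 72 + 7 - 12 = 48.29

48.29 dB


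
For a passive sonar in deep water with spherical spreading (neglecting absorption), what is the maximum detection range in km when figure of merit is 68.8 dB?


2.75 km


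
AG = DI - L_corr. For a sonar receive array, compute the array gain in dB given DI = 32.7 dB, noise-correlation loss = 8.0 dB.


AG = DI - L_corr = 32.7 - 8.0 = 24.7

24.7 dB


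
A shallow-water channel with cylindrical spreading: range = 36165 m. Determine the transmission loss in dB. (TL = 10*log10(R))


TL = 10*log10(36165) = 45.58

45.58 dB


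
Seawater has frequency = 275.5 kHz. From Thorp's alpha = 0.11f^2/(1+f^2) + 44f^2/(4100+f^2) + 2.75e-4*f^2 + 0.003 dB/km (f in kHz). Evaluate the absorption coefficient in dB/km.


62.731 dB/km


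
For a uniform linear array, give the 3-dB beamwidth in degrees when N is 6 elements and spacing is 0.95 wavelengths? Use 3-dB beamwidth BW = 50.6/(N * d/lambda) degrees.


8.88 deg


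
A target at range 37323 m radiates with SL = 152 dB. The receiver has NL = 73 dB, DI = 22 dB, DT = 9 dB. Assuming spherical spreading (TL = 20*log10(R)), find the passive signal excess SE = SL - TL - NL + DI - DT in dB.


0.56 dB


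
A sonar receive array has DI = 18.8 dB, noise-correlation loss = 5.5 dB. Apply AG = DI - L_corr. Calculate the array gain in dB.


AG = DI - L_corr = 18.8 - 5.5 = 13.3

13.3 dB


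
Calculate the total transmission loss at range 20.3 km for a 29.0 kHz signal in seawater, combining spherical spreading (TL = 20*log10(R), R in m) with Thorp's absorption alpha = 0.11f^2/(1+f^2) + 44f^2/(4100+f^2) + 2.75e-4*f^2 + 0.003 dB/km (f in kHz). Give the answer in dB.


245.17 dB


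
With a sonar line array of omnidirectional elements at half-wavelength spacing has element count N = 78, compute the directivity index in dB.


18.92 dB


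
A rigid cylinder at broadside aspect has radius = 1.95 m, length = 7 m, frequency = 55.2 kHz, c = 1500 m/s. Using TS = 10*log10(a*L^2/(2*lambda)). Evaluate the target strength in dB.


lambda = 1500/55200 = 0.02717 m
TS = 10*log10(1.95*7^2/(2*0.02717)) = 32.45

32.45 dB


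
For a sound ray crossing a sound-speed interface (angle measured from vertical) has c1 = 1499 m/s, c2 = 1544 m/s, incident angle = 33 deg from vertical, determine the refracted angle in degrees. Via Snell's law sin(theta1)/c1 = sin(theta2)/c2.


sin(theta2) = (c2/c1)*sin(theta1) = (1544/1499)*sin(33 deg) = 0.56099
theta2 = arcsin(0.56099) = 34.12

34.12 deg


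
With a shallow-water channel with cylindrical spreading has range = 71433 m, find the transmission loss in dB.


TL = 10*log10(71433) = 48.54

48.54 dB


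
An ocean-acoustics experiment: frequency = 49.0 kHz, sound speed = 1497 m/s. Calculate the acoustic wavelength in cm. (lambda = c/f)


lambda = c/f = 1497 / 49000 = 0.0306 m = 3.06 cm

3.06 cm


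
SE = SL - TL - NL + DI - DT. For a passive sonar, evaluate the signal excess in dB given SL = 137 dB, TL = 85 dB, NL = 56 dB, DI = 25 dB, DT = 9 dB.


SE = SL - TL - NL + DI - DT = 137 - 85 - 56 + 25 - 9 = 12

12 dB


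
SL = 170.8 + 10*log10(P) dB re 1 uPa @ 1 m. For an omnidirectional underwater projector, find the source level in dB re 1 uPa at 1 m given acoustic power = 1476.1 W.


SL = 170.8 + 10*log10(1476.1) = 170.8 + 31.69 = 202.49

202.49 dB


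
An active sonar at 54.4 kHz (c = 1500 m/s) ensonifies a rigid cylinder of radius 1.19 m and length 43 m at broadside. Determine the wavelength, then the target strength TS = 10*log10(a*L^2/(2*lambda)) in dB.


Step 1: lambda = c/f = 1500/54400 = 0.02757 m
Step 2: TS = 10*log10(a*L^2/(2*lambda)) = 10*log10(1.19*43^2/(2*0.02757)) = 46.01

46.01 dB


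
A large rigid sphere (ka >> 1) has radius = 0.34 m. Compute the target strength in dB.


TS = 10*log10(0.34^2 / 4) = 10*log10(0.0289) = -15.39

-15.39 dB


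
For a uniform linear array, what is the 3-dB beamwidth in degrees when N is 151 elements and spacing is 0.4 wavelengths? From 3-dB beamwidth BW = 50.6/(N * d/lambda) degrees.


0.84 deg


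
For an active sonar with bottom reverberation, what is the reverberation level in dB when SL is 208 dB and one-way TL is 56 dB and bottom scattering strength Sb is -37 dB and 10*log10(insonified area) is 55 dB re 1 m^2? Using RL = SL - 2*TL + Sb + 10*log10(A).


114 dB


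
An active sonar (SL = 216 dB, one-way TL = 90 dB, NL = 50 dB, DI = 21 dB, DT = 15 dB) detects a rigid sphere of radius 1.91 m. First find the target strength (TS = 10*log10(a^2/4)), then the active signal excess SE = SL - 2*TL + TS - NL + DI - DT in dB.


Step 1: TS = 10*log10(1.91^2/4) = -0.4 dB
Step 2: SE = SL - 2*TL + TS - NL + DI - DT = 216 - 2*90 + (-0.4) - 50 + 21 - 15 = -8.4

-8.4 dB


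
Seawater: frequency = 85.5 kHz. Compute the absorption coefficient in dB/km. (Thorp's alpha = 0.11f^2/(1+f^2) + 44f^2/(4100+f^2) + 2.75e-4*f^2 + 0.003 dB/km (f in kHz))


f^2 = 7310.25
alpha = 0.11*7310.25/(1+7310.25) + 44*7310.25/(4100+7310.25) + 2.75e-4*7310.25 + 0.003 = 30.313

30.313 dB/km


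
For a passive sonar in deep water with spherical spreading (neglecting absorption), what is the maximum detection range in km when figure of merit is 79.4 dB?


At max range FOM = TL, so 20*log10(R) = 79.4
R = 10^(79.4/20) = 9332.54 m = 9.33 km

9.33 km


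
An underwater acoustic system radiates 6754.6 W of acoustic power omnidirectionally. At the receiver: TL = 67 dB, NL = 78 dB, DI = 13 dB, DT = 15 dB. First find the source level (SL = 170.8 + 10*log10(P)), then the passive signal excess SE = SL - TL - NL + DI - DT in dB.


Step 1: SL = 170.8 + 10*log10(6754.6) = 209.1 dB
Step 2: SE = SL - TL - NL + DI - DT = 209.1 - 67 - 78 + 13 - 15 = 62.1

62.1 dB


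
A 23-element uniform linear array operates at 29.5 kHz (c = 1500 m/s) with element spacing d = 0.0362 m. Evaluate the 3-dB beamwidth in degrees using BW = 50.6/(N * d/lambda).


Step 1: lambda = 1500/29500 = 0.05085 m
Step 2: d/lambda = 0.0362/0.05085 = 0.7119
Step 3: BW = 50.6/(N * d/lambda) = 50.6/(23 * 0.7119) = 3.09

3.09 deg


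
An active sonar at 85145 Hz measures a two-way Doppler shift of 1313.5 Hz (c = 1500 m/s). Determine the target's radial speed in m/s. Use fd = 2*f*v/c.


11.57 m/s


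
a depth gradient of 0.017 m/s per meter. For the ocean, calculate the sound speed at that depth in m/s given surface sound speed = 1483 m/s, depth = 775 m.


c = 1483 + 0.017 * 775 = 1496.175

1496.175 m/s


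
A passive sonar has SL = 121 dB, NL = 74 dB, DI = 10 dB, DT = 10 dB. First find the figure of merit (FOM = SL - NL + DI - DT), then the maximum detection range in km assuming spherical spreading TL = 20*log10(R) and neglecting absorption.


Step 1: FOM = SL - NL + DI - DT = 121 - 74 + 10 - 10 = 47 dB
Step 2: at max range FOM = TL = 20*log10(R), so R = 10^(47/20) = 223.87 m = 0.22 km

0.22 km


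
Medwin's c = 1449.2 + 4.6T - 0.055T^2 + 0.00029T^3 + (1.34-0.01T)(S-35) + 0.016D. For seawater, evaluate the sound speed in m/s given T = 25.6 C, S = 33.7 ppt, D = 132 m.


c = 1449.2 + 4.6*25.6 - 0.055*25.6^2 + 0.00029*25.6^3 + (1.34 - 0.01*25.6)*(33.7 - 35) + 0.016*132 = 1536.48

1536.48 m/s


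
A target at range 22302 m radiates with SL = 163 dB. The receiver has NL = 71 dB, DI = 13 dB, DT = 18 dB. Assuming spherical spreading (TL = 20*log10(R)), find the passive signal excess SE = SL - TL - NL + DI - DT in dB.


Step 1: TL = 20*log10(22302) = 86.97 dB
Step 2: SE = 163 - 86.97 - 71 + 13 - 18 = 0.03

0.03 dB


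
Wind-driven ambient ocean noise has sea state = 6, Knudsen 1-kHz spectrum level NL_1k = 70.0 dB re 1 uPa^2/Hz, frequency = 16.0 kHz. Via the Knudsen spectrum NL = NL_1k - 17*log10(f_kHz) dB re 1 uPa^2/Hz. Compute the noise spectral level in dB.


NL = NL_1k - 17*log10(f_kHz) = 70.0 - 17*log10(16.0) = 70.0 - (20.47) = 49.53

49.53 dB


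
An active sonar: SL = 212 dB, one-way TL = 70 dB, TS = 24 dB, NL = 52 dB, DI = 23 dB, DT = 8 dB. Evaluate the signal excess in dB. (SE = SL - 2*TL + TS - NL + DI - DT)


59 dB


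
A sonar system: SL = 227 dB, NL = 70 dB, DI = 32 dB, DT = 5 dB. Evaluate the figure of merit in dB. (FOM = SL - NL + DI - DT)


184 dB


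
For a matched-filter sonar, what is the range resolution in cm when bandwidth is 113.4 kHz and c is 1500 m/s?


dR = c/(2*BW) = 1500 / (2 * 113.4e3) = 0.0066 m = 0.66 cm

0.66 cm


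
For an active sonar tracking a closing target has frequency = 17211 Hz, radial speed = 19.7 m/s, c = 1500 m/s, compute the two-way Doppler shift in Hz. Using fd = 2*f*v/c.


452.08 Hz


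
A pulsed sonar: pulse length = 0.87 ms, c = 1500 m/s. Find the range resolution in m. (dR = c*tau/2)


dR = c*tau/2 = 1500 * 0.87e-3 / 2 = 0.6525

0.6525 m


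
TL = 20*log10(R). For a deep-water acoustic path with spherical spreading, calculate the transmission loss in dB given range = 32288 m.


TL = 20*log10(32288) = 90.18

90.18 dB


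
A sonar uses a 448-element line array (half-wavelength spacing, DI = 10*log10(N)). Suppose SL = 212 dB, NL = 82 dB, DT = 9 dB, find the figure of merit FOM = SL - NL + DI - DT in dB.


147.51 dB


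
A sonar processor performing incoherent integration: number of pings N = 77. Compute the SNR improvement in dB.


Gain = 5*log10(77) = 9.43

9.43 dB


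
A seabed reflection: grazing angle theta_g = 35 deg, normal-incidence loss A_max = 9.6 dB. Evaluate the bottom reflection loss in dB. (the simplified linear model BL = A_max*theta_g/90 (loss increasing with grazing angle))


BL = A_max * theta_g / 90 = 9.6 * 35 / 90 = 3.73

3.73 dB
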